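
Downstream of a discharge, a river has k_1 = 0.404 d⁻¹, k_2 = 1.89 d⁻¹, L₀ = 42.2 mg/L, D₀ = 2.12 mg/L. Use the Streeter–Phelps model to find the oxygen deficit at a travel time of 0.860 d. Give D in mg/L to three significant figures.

k_1 L₀/(k_2−k_1) = 0.404×42.2/(1.89−0.404) = 17.05/1.486 = 11.47 mg/L.
e^(−k_1 t) = e^(−0.404×0.8600) = 0.7065; e^(−k_2 t) = e^(−1.89×0.8600) = 0.1968.
D = 11.47 × (0.7065 − 0.1968) + 2.12 × 0.1968 = 5.847 + 0.4173 = 6.265 mg/L.

D ≈ 6.26 mg/L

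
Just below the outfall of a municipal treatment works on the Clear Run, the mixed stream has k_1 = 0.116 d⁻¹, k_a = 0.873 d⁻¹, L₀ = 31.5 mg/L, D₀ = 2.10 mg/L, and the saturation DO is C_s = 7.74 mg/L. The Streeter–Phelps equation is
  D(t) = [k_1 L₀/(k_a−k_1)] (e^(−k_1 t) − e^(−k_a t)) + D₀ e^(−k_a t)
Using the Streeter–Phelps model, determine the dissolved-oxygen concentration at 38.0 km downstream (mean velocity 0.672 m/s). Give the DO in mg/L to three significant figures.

DO ≈ 4.81 mg/L

Travel time t = x/v = 38.0 km / (0.672 m/s) = 38000 m / 0.672 m/s = 56550 s = 0.6545 d.
k_1 L₀/(k_a−k_1) = 0.116×31.5/(0.873−0.116) = 3.654/0.7570 = 4.827 mg/L.
e^(−k_1 t) = e^(−0.116×0.6545) = 0.9269; e^(−k_a t) = e^(−0.873×0.6545) = 0.5648.
D = 4.827 × (0.9269 − 0.5648) + 2.10 × 0.5648 = 1.748 + 1.186 = 2.934 mg/L.
DO = C_s − D = 7.74 − 2.934 = 4.806 mg/L.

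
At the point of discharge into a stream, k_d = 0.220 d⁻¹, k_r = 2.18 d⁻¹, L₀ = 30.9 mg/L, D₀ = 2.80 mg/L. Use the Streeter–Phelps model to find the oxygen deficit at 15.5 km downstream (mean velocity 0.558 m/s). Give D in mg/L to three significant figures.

D ≈ 2.90 mg/L

Travel time t = x/v = 15.5 km / (0.558 m/s) = 15500 m / 0.558 m/s = 27780 s = 0.3215 d.
k_d L₀/(k_r−k_d) = 0.220×30.9/(2.18−0.220) = 6.798/1.960 = 3.468 mg/L.
e^(−k_d t) = e^(−0.220×0.3215) = 0.9317; e^(−k_r t) = e^(−2.18×0.3215) = 0.4962.
D = 3.468 × (0.9317 − 0.4962) + 2.80 × 0.4962 = 1.511 + 1.389 = 2.900 mg/L.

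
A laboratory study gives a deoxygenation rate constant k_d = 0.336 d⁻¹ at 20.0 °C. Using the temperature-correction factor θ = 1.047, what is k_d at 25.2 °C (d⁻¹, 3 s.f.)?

k_d ≈ 0.427 d⁻¹

k_d(T₂) = k_d(T₁) · θ^(T₂−T₁) = 0.336 × 1.047^(25.2−20.0)
= 0.336 × 1.047^5.20 = 0.336 × 1.270 = 0.4266 d⁻¹.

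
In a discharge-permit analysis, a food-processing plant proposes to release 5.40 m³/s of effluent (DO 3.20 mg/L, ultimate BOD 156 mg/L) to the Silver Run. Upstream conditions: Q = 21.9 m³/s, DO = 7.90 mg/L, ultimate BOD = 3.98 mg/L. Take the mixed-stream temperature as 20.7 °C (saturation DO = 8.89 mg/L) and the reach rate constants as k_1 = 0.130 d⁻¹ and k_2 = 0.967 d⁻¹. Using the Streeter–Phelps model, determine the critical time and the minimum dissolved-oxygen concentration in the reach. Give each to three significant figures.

t_c ≈ 1.86 d; minimum DO ≈ 5.30 mg/L

Mixed DO = (21.9×7.90 + 5.40×3.20)/(21.9+5.40) = 190.3/27.30 = 6.970 mg/L.
Mixed L₀ = (21.9×3.98 + 5.40×156)/(27.30) = 929.6/27.30 = 34.05 mg/L.
Initial deficit D₀ = C_s − DO₀ = 8.89 − 6.970 = 1.920 mg/L.
t_c = (1/0.8370) ln[(0.967/0.130)(1 − 1.920×0.8370/(0.130×34.05))] = 1.195 × ln(4.738) = 1.859 d.
D_c = (0.130/0.967) × 34.05 × e^(−0.130×1.859) = 0.1344 × 34.05 × 0.7854 = 3.595 mg/L.
Minimum DO = 8.89 − 3.595 = 5.295 mg/L.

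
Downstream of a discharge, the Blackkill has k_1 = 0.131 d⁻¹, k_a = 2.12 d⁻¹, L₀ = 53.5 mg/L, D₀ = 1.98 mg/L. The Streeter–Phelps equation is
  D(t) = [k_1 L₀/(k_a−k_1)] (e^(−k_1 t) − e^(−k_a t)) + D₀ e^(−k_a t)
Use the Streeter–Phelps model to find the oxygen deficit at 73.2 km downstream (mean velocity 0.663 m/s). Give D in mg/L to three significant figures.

Travel time t = x/v = 73.2 km / (0.663 m/s) = 73200 m / 0.663 m/s = 110400 s = 1.278 d.
k_1 L₀/(k_a−k_1) = 0.131×53.5/(2.12−0.131) = 7.009/1.989 = 3.524 mg/L.
e^(−k_1 t) = e^(−0.131×1.278) = 0.8459; e^(−k_a t) = e^(−2.12×1.278) = 0.06660.
D = 3.524 × (0.8459 − 0.06660) + 1.98 × 0.06660 = 2.746 + 0.1319 = 2.878 mg/L.

D ≈ 2.88 mg/L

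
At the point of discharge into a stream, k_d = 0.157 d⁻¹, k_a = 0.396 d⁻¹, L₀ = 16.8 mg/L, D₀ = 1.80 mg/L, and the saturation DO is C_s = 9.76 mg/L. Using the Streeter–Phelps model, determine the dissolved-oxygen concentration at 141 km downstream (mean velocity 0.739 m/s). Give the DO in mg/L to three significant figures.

Travel time t = x/v = 141 km / (0.739 m/s) = 141000 m / 0.739 m/s = 190800 s = 2.208 d.
k_d L₀/(k_a−k_d) = 0.157×16.8/(0.396−0.157) = 2.638/0.2390 = 11.04 mg/L.
e^(−k_d t) = e^(−0.157×2.208) = 0.7070; e^(−k_a t) = e^(−0.396×2.208) = 0.4171.
D = 11.04 × (0.7070 − 0.4171) + 1.80 × 0.4171 = 3.200 + 0.7507 = 3.951 mg/L.
DO = C_s − D = 9.76 − 3.951 = 5.809 mg/L.

DO ≈ 5.81 mg/L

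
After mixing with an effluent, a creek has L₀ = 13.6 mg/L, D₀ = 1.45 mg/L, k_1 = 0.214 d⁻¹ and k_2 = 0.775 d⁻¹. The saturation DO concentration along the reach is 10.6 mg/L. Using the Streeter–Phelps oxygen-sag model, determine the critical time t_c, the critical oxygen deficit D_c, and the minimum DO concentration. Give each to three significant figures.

t_c = [1/(k_2−k_1)] ln[(k_2/k_1)(1 − D₀(k_2−k_1)/(k_1 L₀))]
= [1/(0.775−0.214)] ln[(0.775/0.214)(1 − 1.45×0.5610/(0.214×13.6))]
= (1/0.5610) ln[3.621 × 0.7205] = 1.783 × ln(2.609) = 1.783 × 0.9591 = 1.710 d.
L(t_c) = L₀ e^(−k_1 t_c) = 13.6 × 0.6936 = 9.433 mg/L, and at the critical point k_2 D_c = k_1 L, so D_c = (0.214/0.775) × 9.433 = 2.605 mg/L.
Minimum DO = C_s − D_c = 10.6 − 2.605 = 7.995 mg/L.

t_c ≈ 1.71 d; D_c ≈ 2.60 mg/L; min DO ≈ 8.00 mg/L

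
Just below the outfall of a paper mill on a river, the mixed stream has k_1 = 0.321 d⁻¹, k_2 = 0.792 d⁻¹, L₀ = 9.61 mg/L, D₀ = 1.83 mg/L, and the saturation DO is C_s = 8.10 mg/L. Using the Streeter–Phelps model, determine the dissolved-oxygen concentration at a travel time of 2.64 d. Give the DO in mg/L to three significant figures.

k_1 L₀/(k_2−k_1) = 0.321×9.61/(0.792−0.321) = 3.085/0.4710 = 6.549 mg/L.
e^(−k_1 t) = e^(−0.321×2.640) = 0.4285; e^(−k_2 t) = e^(−0.792×2.640) = 0.1236.
D = 6.549 × (0.4285 − 0.1236) + 1.83 × 0.1236 = 1.997 + 0.2261 = 2.223 mg/L.
DO = C_s − D = 8.10 − 2.223 = 5.877 mg/L.

DO ≈ 5.88 mg/L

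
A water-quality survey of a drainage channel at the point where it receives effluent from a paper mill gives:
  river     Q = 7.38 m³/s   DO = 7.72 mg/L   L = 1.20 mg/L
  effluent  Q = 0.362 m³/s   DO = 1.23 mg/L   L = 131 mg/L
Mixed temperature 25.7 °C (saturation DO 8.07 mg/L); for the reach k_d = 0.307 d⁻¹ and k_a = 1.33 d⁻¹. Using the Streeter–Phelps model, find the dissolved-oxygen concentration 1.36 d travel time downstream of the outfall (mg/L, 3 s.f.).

Mixed DO = (7.38×7.72 + 0.362×1.23)/(7.38+0.362) = 57.42/7.742 = 7.417 mg/L.
Mixed L₀ = (7.38×1.20 + 0.362×131)/(7.742) = 56.28/7.742 = 7.269 mg/L.
Initial deficit D₀ = C_s − DO₀ = 8.07 − 7.417 = 0.6535 mg/L.
D(1.36) = [0.307×7.269/(1.33−0.307)](e^(−0.307×1.36) − e^(−1.33×1.36)) + 0.6535 e^(−1.33×1.36)
= 2.181 × (0.6587 − 0.1639) + 0.6535 × 0.1639 = 1.187 mg/L.
DO = 8.07 − 1.187 = 6.883 mg/L.

DO ≈ 6.88 mg/L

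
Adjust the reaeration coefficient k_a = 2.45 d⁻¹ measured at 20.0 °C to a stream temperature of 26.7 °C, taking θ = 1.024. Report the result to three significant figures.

k_a ≈ 2.87 d⁻¹

k_a(T₂) = k_a(T₁) · θ^(T₂−T₁) = 2.45 × 1.024^(26.7−20.0)
= 2.45 × 1.024^6.70 = 2.45 × 1.172 = 2.872 d⁻¹.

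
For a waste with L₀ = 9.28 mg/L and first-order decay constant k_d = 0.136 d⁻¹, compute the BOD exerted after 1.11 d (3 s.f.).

y_t = L₀(1 − e^(−k_d t)) = 9.28 × (1 − e^(−0.136×1.11))
= 9.28 × (1 − 0.8599) = 9.28 × 0.1401 = 1.300 mg/L.

y ≈ 1.30 mg/L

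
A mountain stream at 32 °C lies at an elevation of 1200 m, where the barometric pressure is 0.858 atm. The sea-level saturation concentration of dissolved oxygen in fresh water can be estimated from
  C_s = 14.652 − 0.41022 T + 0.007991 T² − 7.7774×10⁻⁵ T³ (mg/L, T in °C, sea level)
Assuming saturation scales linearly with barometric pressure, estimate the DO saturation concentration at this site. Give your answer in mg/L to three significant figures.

C_s ≈ 6.14 mg/L

At sea level: C_s = 14.652 − 0.41022×32 + 0.007991×32² − 7.7774×10⁻⁵×32³ = 7.159 mg/L.
Pressure correction: C_s' = 7.159 × 0.858 = 6.143 mg/L.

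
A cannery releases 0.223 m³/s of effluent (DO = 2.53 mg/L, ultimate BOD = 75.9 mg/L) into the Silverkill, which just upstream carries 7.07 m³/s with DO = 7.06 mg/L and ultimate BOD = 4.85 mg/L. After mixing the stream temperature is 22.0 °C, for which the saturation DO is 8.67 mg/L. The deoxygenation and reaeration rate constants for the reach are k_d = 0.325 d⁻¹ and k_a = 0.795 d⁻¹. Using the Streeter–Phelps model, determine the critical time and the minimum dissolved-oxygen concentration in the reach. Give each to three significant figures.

t_c ≈ 0.953 d; minimum DO ≈ 6.56 mg/L

Mixed DO = (7.07×7.06 + 0.223×2.53)/(7.07+0.223) = 50.48/7.293 = 6.921 mg/L.
Mixed L₀ = (7.07×4.85 + 0.223×75.9)/(7.293) = 51.22/7.293 = 7.023 mg/L.
Initial deficit D₀ = C_s − DO₀ = 8.67 − 6.921 = 1.749 mg/L.
t_c = (1/0.4700) ln[(0.795/0.325)(1 − 1.749×0.4700/(0.325×7.023))] = 2.128 × ln(1.565) = 0.9534 d.
D_c = (0.325/0.795) × 7.023 × e^(−0.325×0.9534) = 0.4088 × 7.023 × 0.7335 = 2.106 mg/L.
Minimum DO = 8.67 − 2.106 = 6.564 mg/L.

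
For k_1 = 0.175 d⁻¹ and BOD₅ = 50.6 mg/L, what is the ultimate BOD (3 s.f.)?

L₀ ≈ 86.8 mg/L

BOD₅ = L₀(1 − e^(−5k_1)) ⇒ L₀ = BOD₅ / (1 − e^(−5×0.175))
= 50.6 / (1 − 0.4169) = 50.6 / 0.5831 = 86.77 mg/L.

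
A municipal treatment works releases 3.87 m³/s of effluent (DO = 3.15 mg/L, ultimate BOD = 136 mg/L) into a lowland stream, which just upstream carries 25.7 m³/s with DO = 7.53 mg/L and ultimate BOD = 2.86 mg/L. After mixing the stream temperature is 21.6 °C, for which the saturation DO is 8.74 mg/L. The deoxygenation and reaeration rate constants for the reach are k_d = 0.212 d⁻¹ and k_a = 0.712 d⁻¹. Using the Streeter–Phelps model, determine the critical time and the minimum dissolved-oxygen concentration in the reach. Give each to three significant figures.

Mixed DO = (25.7×7.53 + 3.87×3.15)/(25.7+3.87) = 205.7/29.57 = 6.957 mg/L.
Mixed L₀ = (25.7×2.86 + 3.87×136)/(29.57) = 599.8/29.57 = 20.28 mg/L.
Initial deficit D₀ = C_s − DO₀ = 8.74 − 6.957 = 1.783 mg/L.
t_c = (1/0.5000) ln[(0.712/0.212)(1 − 1.783×0.5000/(0.212×20.28))] = 2.000 × ln(2.662) = 1.958 d.
D_c = (0.212/0.712) × 20.28 × e^(−0.212×1.958) = 0.2978 × 20.28 × 0.6602 = 3.988 mg/L.
Minimum DO = 8.74 − 3.988 = 4.752 mg/L.

t_c ≈ 1.96 d; minimum DO ≈ 4.75 mg/L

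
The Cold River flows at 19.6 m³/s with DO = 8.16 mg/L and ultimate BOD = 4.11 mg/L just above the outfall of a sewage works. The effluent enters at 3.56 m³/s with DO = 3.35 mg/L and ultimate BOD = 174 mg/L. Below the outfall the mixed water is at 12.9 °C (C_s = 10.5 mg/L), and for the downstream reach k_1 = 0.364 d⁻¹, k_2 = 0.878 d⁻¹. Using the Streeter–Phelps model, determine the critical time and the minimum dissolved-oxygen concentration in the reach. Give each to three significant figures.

t_c ≈ 1.41 d; minimum DO ≈ 3.00 mg/L

Mixed DO = (19.6×8.16 + 3.56×3.35)/(19.6+3.56) = 171.9/23.16 = 7.421 mg/L.
Mixed L₀ = (19.6×4.11 + 3.56×174)/(23.16) = 700.0/23.16 = 30.22 mg/L.
Initial deficit D₀ = C_s − DO₀ = 10.5 − 7.421 = 3.079 mg/L.
t_c = (1/0.5140) ln[(0.878/0.364)(1 − 3.079×0.5140/(0.364×30.22))] = 1.946 × ln(2.065) = 1.411 d.
D_c = (0.364/0.878) × 30.22 × e^(−0.364×1.411) = 0.4146 × 30.22 × 0.5984 = 7.498 mg/L.
Minimum DO = 10.5 − 7.498 = 3.002 mg/L.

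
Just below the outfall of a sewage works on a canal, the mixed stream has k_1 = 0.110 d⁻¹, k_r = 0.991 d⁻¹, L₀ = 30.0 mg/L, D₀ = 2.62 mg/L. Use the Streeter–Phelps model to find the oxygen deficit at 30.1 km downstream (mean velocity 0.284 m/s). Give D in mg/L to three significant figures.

Travel time t = x/v = 30.1 km / (0.284 m/s) = 30100 m / 0.284 m/s = 106000 s = 1.227 d.
k_1 L₀/(k_r−k_1) = 0.110×30.0/(0.991−0.110) = 3.300/0.8810 = 3.746 mg/L.
e^(−k_1 t) = e^(−0.110×1.227) = 0.8738; e^(−k_r t) = e^(−0.991×1.227) = 0.2965.
D = 3.746 × (0.8738 − 0.2965) + 2.62 × 0.2965 = 2.162 + 0.7769 = 2.939 mg/L.

D ≈ 2.94 mg/L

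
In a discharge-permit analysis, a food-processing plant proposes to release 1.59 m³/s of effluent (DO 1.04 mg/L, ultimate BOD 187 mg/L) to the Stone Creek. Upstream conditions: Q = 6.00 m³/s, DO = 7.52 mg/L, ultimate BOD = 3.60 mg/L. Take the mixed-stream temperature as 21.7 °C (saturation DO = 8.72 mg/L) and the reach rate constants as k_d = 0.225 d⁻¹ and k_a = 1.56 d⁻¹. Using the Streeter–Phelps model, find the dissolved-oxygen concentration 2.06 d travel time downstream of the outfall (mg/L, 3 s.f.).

DO ≈ 4.45 mg/L

Mixed DO = (6.00×7.52 + 1.59×1.04)/(6.00+1.59) = 46.77/7.590 = 6.163 mg/L.
Mixed L₀ = (6.00×3.60 + 1.59×187)/(7.590) = 318.9/7.590 = 42.02 mg/L.
Initial deficit D₀ = C_s − DO₀ = 8.72 − 6.163 = 2.557 mg/L.
D(2.06) = [0.225×42.02/(1.56−0.225)](e^(−0.225×2.06) − e^(−1.56×2.06)) + 2.557 e^(−1.56×2.06)
= 7.082 × (0.6291 − 0.04021) + 2.557 × 0.04021 = 4.273 mg/L.
DO = 8.72 − 4.273 = 4.447 mg/L.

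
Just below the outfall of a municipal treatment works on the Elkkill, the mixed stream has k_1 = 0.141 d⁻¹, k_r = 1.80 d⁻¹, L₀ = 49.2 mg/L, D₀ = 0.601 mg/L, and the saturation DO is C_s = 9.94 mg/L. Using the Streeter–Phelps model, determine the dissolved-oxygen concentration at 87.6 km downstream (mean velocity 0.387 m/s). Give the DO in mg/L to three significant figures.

DO ≈ 7.08 mg/L

Travel time t = x/v = 87.6 km / (0.387 m/s) = 87600 m / 0.387 m/s = 226400 s = 2.620 d.
k_1 L₀/(k_r−k_1) = 0.141×49.2/(1.80−0.141) = 6.937/1.659 = 4.182 mg/L.
e^(−k_1 t) = e^(−0.141×2.620) = 0.6911; e^(−k_r t) = e^(−1.80×2.620) = 0.008953.
D = 4.182 × (0.6911 − 0.008953) + 0.601 × 0.008953 = 2.853 + 0.005381 = 2.858 mg/L.
DO = C_s − D = 9.94 − 2.858 = 7.082 mg/L.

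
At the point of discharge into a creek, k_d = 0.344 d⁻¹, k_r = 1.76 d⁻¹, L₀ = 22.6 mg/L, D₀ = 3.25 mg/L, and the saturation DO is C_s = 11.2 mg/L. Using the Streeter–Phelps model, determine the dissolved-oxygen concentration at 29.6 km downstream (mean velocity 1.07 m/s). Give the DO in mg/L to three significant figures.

Travel time t = x/v = 29.6 km / (1.07 m/s) = 29600 m / 1.07 m/s = 27660 s = 0.3202 d.
k_d L₀/(k_r−k_d) = 0.344×22.6/(1.76−0.344) = 7.774/1.416 = 5.490 mg/L.
e^(−k_d t) = e^(−0.344×0.3202) = 0.8957; e^(−k_r t) = e^(−1.76×0.3202) = 0.5692.
D = 5.490 × (0.8957 − 0.5692) + 3.25 × 0.5692 = 1.793 + 1.850 = 3.643 mg/L.
DO = C_s − D = 11.2 − 3.643 = 7.557 mg/L.

DO ≈ 7.56 mg/L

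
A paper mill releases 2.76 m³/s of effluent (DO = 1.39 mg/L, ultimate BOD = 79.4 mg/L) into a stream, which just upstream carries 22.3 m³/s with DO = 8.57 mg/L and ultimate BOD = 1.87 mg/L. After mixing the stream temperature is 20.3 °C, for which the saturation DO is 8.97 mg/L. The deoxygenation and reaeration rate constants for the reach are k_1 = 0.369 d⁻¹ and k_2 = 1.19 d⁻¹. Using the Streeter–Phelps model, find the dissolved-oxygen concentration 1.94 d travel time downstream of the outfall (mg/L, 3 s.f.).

Mixed DO = (22.3×8.57 + 2.76×1.39)/(22.3+2.76) = 194.9/25.06 = 7.779 mg/L.
Mixed L₀ = (22.3×1.87 + 2.76×79.4)/(25.06) = 260.8/25.06 = 10.41 mg/L.
Initial deficit D₀ = C_s − DO₀ = 8.97 − 7.779 = 1.191 mg/L.
D(1.94) = [0.369×10.41/(1.19−0.369)](e^(−0.369×1.94) − e^(−1.19×1.94)) + 1.191 e^(−1.19×1.94)
= 4.678 × (0.4888 − 0.09940) + 1.191 × 0.09940 = 1.940 mg/L.
DO = 8.97 − 1.940 = 7.030 mg/L.

DO ≈ 7.03 mg/L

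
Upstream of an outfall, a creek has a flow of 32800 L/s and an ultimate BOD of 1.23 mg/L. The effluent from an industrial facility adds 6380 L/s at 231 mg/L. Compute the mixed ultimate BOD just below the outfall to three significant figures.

Flow-weighted mixing: C = (Q_r C_r + Q_w C_w)/(Q_r + Q_w)
= (32800×1.23 + 6380×231)/(32800 + 6380) = 1.514×10^6/39180 = 38.65 mg/L.

38.6 mg/L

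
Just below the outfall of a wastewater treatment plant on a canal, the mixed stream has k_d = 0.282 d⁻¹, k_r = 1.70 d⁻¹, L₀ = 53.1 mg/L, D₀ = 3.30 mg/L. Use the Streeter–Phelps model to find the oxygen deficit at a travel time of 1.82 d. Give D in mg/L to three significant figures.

D ≈ 5.99 mg/L

k_d L₀/(k_r−k_d) = 0.282×53.1/(1.70−0.282) = 14.97/1.418 = 10.56 mg/L.
e^(−k_d t) = e^(−0.282×1.820) = 0.5986; e^(−k_r t) = e^(−1.70×1.820) = 0.04532.
D = 10.56 × (0.5986 − 0.04532) + 3.30 × 0.04532 = 5.842 + 0.1496 = 5.992 mg/L.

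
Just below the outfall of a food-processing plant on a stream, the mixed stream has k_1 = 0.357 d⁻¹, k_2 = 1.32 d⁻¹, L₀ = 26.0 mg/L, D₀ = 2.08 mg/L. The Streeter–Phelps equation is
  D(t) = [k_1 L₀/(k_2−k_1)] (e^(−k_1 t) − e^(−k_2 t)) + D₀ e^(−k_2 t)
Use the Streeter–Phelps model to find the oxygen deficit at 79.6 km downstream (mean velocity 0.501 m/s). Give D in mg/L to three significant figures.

D ≈ 4.33 mg/L

Travel time t = x/v = 79.6 km / (0.501 m/s) = 79600 m / 0.501 m/s = 158900 s = 1.839 d.
k_1 L₀/(k_2−k_1) = 0.357×26.0/(1.32−0.357) = 9.282/0.9630 = 9.639 mg/L.
e^(−k_1 t) = e^(−0.357×1.839) = 0.5187; e^(−k_2 t) = e^(−1.32×1.839) = 0.08827.
D = 9.639 × (0.5187 − 0.08827) + 2.08 × 0.08827 = 4.148 + 0.1836 = 4.332 mg/L.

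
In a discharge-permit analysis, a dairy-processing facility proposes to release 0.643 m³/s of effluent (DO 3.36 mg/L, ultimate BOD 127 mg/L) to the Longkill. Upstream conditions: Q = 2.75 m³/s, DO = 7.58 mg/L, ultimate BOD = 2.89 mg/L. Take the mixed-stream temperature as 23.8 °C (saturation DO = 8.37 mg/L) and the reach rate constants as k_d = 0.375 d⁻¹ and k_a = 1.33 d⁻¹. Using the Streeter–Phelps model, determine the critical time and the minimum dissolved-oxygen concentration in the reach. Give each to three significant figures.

Mixed DO = (2.75×7.58 + 0.643×3.36)/(2.75+0.643) = 23.01/3.393 = 6.780 mg/L.
Mixed L₀ = (2.75×2.89 + 0.643×127)/(3.393) = 89.61/3.393 = 26.41 mg/L.
Initial deficit D₀ = C_s − DO₀ = 8.37 − 6.780 = 1.590 mg/L.
t_c = (1/0.9550) ln[(1.33/0.375)(1 − 1.590×0.9550/(0.375×26.41))] = 1.047 × ln(3.003) = 1.151 d.
D_c = (0.375/1.33) × 26.41 × e^(−0.375×1.151) = 0.2820 × 26.41 × 0.6494 = 4.835 mg/L.
Minimum DO = 8.37 − 4.835 = 3.535 mg/L.

t_c ≈ 1.15 d; minimum DO ≈ 3.53 mg/L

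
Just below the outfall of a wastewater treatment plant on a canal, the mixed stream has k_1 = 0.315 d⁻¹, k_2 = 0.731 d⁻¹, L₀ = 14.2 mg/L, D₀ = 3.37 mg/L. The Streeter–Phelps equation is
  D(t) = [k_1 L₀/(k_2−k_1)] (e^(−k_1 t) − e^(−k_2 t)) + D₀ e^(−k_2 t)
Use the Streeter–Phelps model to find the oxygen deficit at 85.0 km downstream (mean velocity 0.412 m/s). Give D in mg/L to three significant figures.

Travel time t = x/v = 85.0 km / (0.412 m/s) = 85000 m / 0.412 m/s = 206300 s = 2.388 d.
k_1 L₀/(k_2−k_1) = 0.315×14.2/(0.731−0.315) = 4.473/0.4160 = 10.75 mg/L.
e^(−k_1 t) = e^(−0.315×2.388) = 0.4713; e^(−k_2 t) = e^(−0.731×2.388) = 0.1746.
D = 10.75 × (0.4713 − 0.1746) + 3.37 × 0.1746 = 3.191 + 0.5882 = 3.779 mg/L.

D ≈ 3.78 mg/L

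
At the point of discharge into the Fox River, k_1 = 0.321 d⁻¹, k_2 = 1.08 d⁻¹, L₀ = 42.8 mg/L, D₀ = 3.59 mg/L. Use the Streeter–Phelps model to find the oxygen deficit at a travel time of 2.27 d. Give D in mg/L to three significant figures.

k_1 L₀/(k_2−k_1) = 0.321×42.8/(1.08−0.321) = 13.74/0.7590 = 18.10 mg/L.
e^(−k_1 t) = e^(−0.321×2.270) = 0.4826; e^(−k_2 t) = e^(−1.08×2.270) = 0.08616.
D = 18.10 × (0.4826 − 0.08616) + 3.59 × 0.08616 = 7.175 + 0.3093 = 7.485 mg/L.

D ≈ 7.48 mg/L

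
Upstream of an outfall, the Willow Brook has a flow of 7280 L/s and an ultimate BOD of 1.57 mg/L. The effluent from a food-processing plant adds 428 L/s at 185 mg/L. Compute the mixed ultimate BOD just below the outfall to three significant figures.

11.8 mg/L

Flow-weighted mixing: C = (Q_r C_r + Q_w C_w)/(Q_r + Q_w)
= (7280×1.57 + 428×185)/(7280 + 428) = 90610/7708 = 11.76 mg/L.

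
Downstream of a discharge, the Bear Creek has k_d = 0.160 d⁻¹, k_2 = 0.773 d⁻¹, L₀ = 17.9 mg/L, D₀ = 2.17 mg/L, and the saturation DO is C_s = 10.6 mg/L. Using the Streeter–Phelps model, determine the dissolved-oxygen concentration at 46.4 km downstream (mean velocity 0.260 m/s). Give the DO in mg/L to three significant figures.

DO ≈ 7.75 mg/L

Travel time t = x/v = 46.4 km / (0.260 m/s) = 46400 m / 0.260 m/s = 178500 s = 2.066 d.
k_d L₀/(k_2−k_d) = 0.160×17.9/(0.773−0.160) = 2.864/0.6130 = 4.672 mg/L.
e^(−k_d t) = e^(−0.160×2.066) = 0.7186; e^(−k_2 t) = e^(−0.773×2.066) = 0.2026.
D = 4.672 × (0.7186 − 0.2026) + 2.17 × 0.2026 = 2.411 + 0.4396 = 2.850 mg/L.
DO = C_s − D = 10.6 − 2.850 = 7.750 mg/L.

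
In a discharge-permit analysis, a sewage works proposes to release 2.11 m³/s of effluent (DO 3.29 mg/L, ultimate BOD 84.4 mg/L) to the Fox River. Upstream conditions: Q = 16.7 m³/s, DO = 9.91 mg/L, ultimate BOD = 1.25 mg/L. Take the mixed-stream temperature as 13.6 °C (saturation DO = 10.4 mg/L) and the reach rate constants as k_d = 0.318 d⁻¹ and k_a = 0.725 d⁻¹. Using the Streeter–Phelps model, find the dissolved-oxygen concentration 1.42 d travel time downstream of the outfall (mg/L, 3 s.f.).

DO ≈ 7.65 mg/L

Mixed DO = (16.7×9.91 + 2.11×3.29)/(16.7+2.11) = 172.4/18.81 = 9.167 mg/L.
Mixed L₀ = (16.7×1.25 + 2.11×84.4)/(18.81) = 199.0/18.81 = 10.58 mg/L.
Initial deficit D₀ = C_s − DO₀ = 10.4 − 9.167 = 1.233 mg/L.
D(1.42) = [0.318×10.58/(0.725−0.318)](e^(−0.318×1.42) − e^(−0.725×1.42)) + 1.233 e^(−0.725×1.42)
= 8.264 × (0.6366 − 0.3572) + 1.233 × 0.3572 = 2.750 mg/L.
DO = 10.4 − 2.750 = 7.650 mg/L.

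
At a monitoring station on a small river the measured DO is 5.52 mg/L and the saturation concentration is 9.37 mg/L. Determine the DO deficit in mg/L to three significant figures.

D ≈ 3.85 mg/L

D = C_s − C = 9.37 − 5.52 = 3.85 mg/L.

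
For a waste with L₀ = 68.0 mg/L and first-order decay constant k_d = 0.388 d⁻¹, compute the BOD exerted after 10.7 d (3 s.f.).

y_t = L₀(1 − e^(−k_d t)) = 68.0 × (1 − e^(−0.388×10.7))
= 68.0 × (1 − 0.01574) = 68.0 × 0.9843 = 66.93 mg/L.

y ≈ 66.9 mg/L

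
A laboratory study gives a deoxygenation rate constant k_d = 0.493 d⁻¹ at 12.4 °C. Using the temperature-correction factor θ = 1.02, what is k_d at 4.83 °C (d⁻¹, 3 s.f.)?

k_d ≈ 0.424 d⁻¹

k_d(T₂) = k_d(T₁) · θ^(T₂−T₁) = 0.493 × 1.02^(4.83−12.4)
= 0.493 × 1.02^-7.57 = 0.493 × 0.8608 = 0.4244 d⁻¹.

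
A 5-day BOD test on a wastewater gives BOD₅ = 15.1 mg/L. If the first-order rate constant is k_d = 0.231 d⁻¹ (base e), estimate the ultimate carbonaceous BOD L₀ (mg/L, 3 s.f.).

BOD₅ = L₀(1 − e^(−5k_d)) ⇒ L₀ = BOD₅ / (1 − e^(−5×0.231))
= 15.1 / (1 − 0.3151) = 15.1 / 0.6849 = 22.05 mg/L.

L₀ ≈ 22.0 mg/L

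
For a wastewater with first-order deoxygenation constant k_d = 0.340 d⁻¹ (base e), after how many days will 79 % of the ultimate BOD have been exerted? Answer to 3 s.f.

t ≈ 4.59 d

y/L₀ = 1 − e^(−k_d t) = 0.79 ⇒ e^(−k_d t) = 0.210
t = −ln(0.210) / 0.340 = 1.561 / 0.340 = 4.590 d.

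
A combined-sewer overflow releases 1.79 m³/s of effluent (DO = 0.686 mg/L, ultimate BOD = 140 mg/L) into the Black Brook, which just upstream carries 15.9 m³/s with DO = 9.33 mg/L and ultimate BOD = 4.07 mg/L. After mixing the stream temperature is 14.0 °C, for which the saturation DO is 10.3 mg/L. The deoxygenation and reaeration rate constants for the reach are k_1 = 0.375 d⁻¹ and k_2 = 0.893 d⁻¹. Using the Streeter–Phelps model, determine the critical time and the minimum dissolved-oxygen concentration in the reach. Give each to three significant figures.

Mixed DO = (15.9×9.33 + 1.79×0.686)/(15.9+1.79) = 149.6/17.69 = 8.455 mg/L.
Mixed L₀ = (15.9×4.07 + 1.79×140)/(17.69) = 315.3/17.69 = 17.82 mg/L.
Initial deficit D₀ = C_s − DO₀ = 10.3 − 8.455 = 1.845 mg/L.
t_c = (1/0.5180) ln[(0.893/0.375)(1 − 1.845×0.5180/(0.375×17.82))] = 1.931 × ln(2.041) = 1.377 d.
D_c = (0.375/0.893) × 17.82 × e^(−0.375×1.377) = 0.4199 × 17.82 × 0.5966 = 4.466 mg/L.
Minimum DO = 10.3 − 4.466 = 5.834 mg/L.

t_c ≈ 1.38 d; minimum DO ≈ 5.83 mg/L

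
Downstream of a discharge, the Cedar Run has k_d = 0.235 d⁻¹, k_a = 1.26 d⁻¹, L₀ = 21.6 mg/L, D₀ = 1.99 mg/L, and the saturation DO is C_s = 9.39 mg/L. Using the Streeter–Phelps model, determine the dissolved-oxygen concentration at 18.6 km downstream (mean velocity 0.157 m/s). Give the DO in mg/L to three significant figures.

DO ≈ 6.33 mg/L

Travel time t = x/v = 18.6 km / (0.157 m/s) = 18600 m / 0.157 m/s = 118500 s = 1.371 d.
k_d L₀/(k_a−k_d) = 0.235×21.6/(1.26−0.235) = 5.076/1.025 = 4.952 mg/L.
e^(−k_d t) = e^(−0.235×1.371) = 0.7245; e^(−k_a t) = e^(−1.26×1.371) = 0.1777.
D = 4.952 × (0.7245 − 0.1777) + 1.99 × 0.1777 = 2.708 + 0.3536 = 3.062 mg/L.
DO = C_s − D = 9.39 − 3.062 = 6.328 mg/L.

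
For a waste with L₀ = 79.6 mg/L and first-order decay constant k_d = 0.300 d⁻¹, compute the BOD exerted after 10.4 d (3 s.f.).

y_t = L₀(1 − e^(−k_d t)) = 79.6 × (1 − e^(−0.300×10.4))
= 79.6 × (1 − 0.04416) = 79.6 × 0.9558 = 76.09 mg/L.

y ≈ 76.1 mg/L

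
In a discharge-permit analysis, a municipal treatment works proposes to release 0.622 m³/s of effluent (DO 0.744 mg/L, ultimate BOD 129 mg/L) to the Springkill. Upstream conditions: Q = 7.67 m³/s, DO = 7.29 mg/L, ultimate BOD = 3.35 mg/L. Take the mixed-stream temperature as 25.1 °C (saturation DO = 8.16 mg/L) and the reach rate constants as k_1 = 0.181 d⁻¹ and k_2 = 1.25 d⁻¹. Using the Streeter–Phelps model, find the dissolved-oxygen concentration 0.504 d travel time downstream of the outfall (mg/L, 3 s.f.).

Mixed DO = (7.67×7.29 + 0.622×0.744)/(7.67+0.622) = 56.38/8.292 = 6.799 mg/L.
Mixed L₀ = (7.67×3.35 + 0.622×129)/(8.292) = 105.9/8.292 = 12.78 mg/L.
Initial deficit D₀ = C_s − DO₀ = 8.16 − 6.799 = 1.361 mg/L.
D(0.504) = [0.181×12.78/(1.25−0.181)](e^(−0.181×0.504) − e^(−1.25×0.504)) + 1.361 e^(−1.25×0.504)
= 2.163 × (0.9128 − 0.5326) + 1.361 × 0.5326 = 1.547 mg/L.
DO = 8.16 − 1.547 = 6.613 mg/L.

DO ≈ 6.61 mg/L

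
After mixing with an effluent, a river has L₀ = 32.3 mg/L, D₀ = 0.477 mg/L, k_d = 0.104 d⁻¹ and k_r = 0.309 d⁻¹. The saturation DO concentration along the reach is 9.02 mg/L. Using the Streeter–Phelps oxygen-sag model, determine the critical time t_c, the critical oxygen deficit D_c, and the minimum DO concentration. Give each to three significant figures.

With k_r/k_d = 2.971 and 1 − D₀(k_r−k_d)/(k_d L₀) = 0.9709,
t_c = ln(2.971 × 0.9709) / (0.309 − 0.104) = ln(2.885) / 0.2050 = 1.059/0.2050 = 5.168 d.
D_c = (k_d/k_r) L₀ e^(−k_d t_c) = (0.104/0.309) × 32.3 × e^(−0.104×5.168) = 0.3366 × 32.3 × 0.5842 = 6.351 mg/L.
Minimum DO = C_s − D_c = 9.02 − 6.351 = 2.669 mg/L.

t_c ≈ 5.17 d; D_c ≈ 6.35 mg/L; min DO ≈ 2.67 mg/L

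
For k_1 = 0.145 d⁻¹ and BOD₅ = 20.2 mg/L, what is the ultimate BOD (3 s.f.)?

L₀ ≈ 39.2 mg/L

BOD₅ = L₀(1 − e^(−5k_1)) ⇒ L₀ = BOD₅ / (1 − e^(−5×0.145))
= 20.2 / (1 − 0.4843) = 20.2 / 0.5157 = 39.17 mg/L.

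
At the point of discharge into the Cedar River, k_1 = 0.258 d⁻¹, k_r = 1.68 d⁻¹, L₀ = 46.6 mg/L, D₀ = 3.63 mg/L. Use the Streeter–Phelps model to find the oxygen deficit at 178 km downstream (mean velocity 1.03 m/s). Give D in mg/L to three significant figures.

Travel time t = x/v = 178 km / (1.03 m/s) = 178000 m / 1.03 m/s = 172800 s = 2.000 d.
k_1 L₀/(k_r−k_1) = 0.258×46.6/(1.68−0.258) = 12.02/1.422 = 8.455 mg/L.
e^(−k_1 t) = e^(−0.258×2.000) = 0.5969; e^(−k_r t) = e^(−1.68×2.000) = 0.03472.
D = 8.455 × (0.5969 − 0.03472) + 3.63 × 0.03472 = 4.753 + 0.1261 = 4.879 mg/L.

D ≈ 4.88 mg/L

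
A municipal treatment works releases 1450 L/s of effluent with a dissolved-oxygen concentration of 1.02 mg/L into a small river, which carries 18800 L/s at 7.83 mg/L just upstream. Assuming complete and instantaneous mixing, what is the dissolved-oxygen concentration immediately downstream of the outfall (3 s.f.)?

Flow-weighted mixing: C = (Q_r C_r + Q_w C_w)/(Q_r + Q_w)
= (18800×7.83 + 1450×1.02)/(18800 + 1450) = 148700/20250 = 7.342 mg/L.

7.34 mg/L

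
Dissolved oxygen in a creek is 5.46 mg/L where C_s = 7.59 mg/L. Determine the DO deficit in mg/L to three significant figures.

D ≈ 2.13 mg/L

D = C_s − C = 7.59 − 5.46 = 2.13 mg/L.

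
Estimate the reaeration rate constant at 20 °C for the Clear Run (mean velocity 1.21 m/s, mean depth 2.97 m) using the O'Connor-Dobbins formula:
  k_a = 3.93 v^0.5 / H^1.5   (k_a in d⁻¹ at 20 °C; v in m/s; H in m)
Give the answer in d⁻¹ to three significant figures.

k_a ≈ 0.845 d⁻¹

k_a = 3.93 × 1.21^0.5 / 2.97^1.5 = 3.93 × 1.100 / 5.118 = 0.8446 d⁻¹.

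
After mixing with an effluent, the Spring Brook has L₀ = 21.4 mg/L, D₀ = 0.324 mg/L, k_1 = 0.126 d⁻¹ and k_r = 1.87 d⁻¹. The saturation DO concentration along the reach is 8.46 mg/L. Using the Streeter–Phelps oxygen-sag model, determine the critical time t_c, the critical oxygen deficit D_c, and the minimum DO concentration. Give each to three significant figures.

t_c = [1/(k_r−k_1)] ln[(k_r/k_1)(1 − D₀(k_r−k_1)/(k_1 L₀))]
= [1/(1.87−0.126)] ln[(1.87/0.126)(1 − 0.324×1.744/(0.126×21.4))]
= (1/1.744) ln[14.84 × 0.7904] = 0.5734 × ln(11.73) = 0.5734 × 2.462 = 1.412 d.
D_c = (k_1/k_r) L₀ e^(−k_1 t_c) = (0.126/1.87) × 21.4 × e^(−0.126×1.412) = 0.06738 × 21.4 × 0.8370 = 1.207 mg/L.
Minimum DO = C_s − D_c = 8.46 − 1.207 = 7.253 mg/L.

t_c ≈ 1.41 d; D_c ≈ 1.21 mg/L; min DO ≈ 7.25 mg/L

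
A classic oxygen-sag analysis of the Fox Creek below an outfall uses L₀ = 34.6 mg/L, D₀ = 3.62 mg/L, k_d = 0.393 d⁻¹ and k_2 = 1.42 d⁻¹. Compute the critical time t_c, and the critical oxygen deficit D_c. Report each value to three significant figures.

t_c ≈ 0.940 d; D_c ≈ 6.62 mg/L

t_c = [1/(k_2−k_d)] ln[(k_2/k_d)(1 − D₀(k_2−k_d)/(k_d L₀))]
= [1/(1.42−0.393)] ln[(1.42/0.393)(1 − 3.62×1.027/(0.393×34.6))]
= (1/1.027) ln[3.613 × 0.7266] = 0.9737 × ln(2.625) = 0.9737 × 0.9652 = 0.9398 d.
D_c = (k_d/k_2) L₀ e^(−k_d t_c) = (0.393/1.42) × 34.6 × e^(−0.393×0.9398) = 0.2768 × 34.6 × 0.6912 = 6.619 mg/L.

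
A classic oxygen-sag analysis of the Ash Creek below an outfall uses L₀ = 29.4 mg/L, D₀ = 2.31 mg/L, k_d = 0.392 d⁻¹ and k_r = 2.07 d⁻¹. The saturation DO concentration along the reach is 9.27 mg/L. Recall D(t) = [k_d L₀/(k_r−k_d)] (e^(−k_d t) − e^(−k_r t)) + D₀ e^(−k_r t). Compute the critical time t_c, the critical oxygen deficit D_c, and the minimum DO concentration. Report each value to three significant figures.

t_c ≈ 0.747 d; D_c ≈ 4.15 mg/L; min DO ≈ 5.12 mg/L

With k_r/k_d = 5.281 and 1 − D₀(k_r−k_d)/(k_d L₀) = 0.6637,
t_c = ln(5.281 × 0.6637) / (2.07 − 0.392) = ln(3.505) / 1.678 = 1.254/1.678 = 0.7474 d.
D_c = (k_d/k_r) L₀ e^(−k_d t_c) = (0.392/2.07) × 29.4 × e^(−0.392×0.7474) = 0.1894 × 29.4 × 0.7460 = 4.154 mg/L.
Minimum DO = C_s − D_c = 9.27 − 4.154 = 5.116 mg/L.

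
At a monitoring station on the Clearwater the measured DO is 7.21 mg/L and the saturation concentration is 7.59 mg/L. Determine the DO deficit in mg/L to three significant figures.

D = C_s − C = 7.59 − 7.21 = 0.380 mg/L.

D ≈ 0.380 mg/L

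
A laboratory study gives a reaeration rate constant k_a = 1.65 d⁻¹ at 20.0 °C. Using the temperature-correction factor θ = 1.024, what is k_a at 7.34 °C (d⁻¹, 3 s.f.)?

k_a ≈ 1.22 d⁻¹

k_a(T₂) = k_a(T₁) · θ^(T₂−T₁) = 1.65 × 1.024^(7.34−20.0)
= 1.65 × 1.024^-12.7 = 1.65 × 0.7406 = 1.222 d⁻¹.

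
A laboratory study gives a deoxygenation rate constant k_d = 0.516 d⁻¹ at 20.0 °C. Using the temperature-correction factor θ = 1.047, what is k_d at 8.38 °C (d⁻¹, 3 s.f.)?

k_d ≈ 0.303 d⁻¹

k_d(T₂) = k_d(T₁) · θ^(T₂−T₁) = 0.516 × 1.047^(8.38−20.0)
= 0.516 × 1.047^-11.6 = 0.516 × 0.5864 = 0.3026 d⁻¹.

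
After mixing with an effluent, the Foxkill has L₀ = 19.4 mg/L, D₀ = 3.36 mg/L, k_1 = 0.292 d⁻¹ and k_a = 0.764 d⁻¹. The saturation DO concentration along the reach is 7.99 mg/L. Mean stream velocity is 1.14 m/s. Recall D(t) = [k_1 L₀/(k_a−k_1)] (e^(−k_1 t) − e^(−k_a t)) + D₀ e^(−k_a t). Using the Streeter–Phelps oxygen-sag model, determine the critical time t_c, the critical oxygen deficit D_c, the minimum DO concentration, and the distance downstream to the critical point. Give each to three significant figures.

t_c ≈ 1.34 d; D_c ≈ 5.01 mg/L; min DO ≈ 2.98 mg/L; x_c ≈ 132 km

t_c = [1/(k_a−k_1)] ln[(k_a/k_1)(1 − D₀(k_a−k_1)/(k_1 L₀))]
= [1/(0.764−0.292)] ln[(0.764/0.292)(1 − 3.36×0.4720/(0.292×19.4))]
= (1/0.4720) ln[2.616 × 0.7200] = 2.119 × ln(1.884) = 2.119 × 0.6334 = 1.342 d.
D_c = (k_1/k_a) L₀ e^(−k_1 t_c) = (0.292/0.764) × 19.4 × e^(−0.292×1.342) = 0.3822 × 19.4 × 0.6758 = 5.011 mg/L.
Minimum DO = C_s − D_c = 7.99 − 5.011 = 2.979 mg/L.
x_c = v t_c = 1.14 m/s × 1.342 d × 86400 s/d = 132200 m ≈ 132 km.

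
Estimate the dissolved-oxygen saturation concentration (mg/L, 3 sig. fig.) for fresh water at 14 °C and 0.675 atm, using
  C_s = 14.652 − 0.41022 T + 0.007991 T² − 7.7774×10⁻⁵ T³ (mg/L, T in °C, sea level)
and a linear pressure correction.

At sea level: C_s = 14.652 − 0.41022×14 + 0.007991×14² − 7.7774×10⁻⁵×14³ = 10.26 mg/L.
Pressure correction: C_s' = 10.26 × 0.675 = 6.927 mg/L.

C_s ≈ 6.93 mg/L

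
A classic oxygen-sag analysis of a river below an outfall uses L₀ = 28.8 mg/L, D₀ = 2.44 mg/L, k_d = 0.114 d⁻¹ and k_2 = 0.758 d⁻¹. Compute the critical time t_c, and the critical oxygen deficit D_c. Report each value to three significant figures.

With k_2/k_d = 6.649 and 1 − D₀(k_2−k_d)/(k_d L₀) = 0.5214,
t_c = ln(6.649 × 0.5214) / (0.758 − 0.114) = ln(3.467) / 0.6440 = 1.243/0.6440 = 1.930 d.
D_c = (k_d/k_2) L₀ e^(−k_d t_c) = (0.114/0.758) × 28.8 × e^(−0.114×1.930) = 0.1504 × 28.8 × 0.8025 = 3.476 mg/L.

t_c ≈ 1.93 d; D_c ≈ 3.48 mg/L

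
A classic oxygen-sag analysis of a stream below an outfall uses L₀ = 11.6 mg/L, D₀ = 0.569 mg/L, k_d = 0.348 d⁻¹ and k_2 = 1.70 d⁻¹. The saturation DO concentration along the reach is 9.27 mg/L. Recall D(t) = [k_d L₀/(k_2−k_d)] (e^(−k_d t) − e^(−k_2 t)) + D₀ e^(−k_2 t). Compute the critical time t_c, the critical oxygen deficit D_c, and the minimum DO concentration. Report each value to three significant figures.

t_c ≈ 1.02 d; D_c ≈ 1.67 mg/L; min DO ≈ 7.60 mg/L

t_c = [1/(k_2−k_d)] ln[(k_2/k_d)(1 − D₀(k_2−k_d)/(k_d L₀))]
= [1/(1.70−0.348)] ln[(1.70/0.348)(1 − 0.569×1.352/(0.348×11.6))]
= (1/1.352) ln[4.885 × 0.8094] = 0.7396 × ln(3.954) = 0.7396 × 1.375 = 1.017 d.
L(t_c) = L₀ e^(−k_d t_c) = 11.6 × 0.7020 = 8.143 mg/L, and at the critical point k_2 D_c = k_d L, so D_c = (0.348/1.70) × 8.143 = 1.667 mg/L.
Minimum DO = C_s − D_c = 9.27 − 1.667 = 7.603 mg/L.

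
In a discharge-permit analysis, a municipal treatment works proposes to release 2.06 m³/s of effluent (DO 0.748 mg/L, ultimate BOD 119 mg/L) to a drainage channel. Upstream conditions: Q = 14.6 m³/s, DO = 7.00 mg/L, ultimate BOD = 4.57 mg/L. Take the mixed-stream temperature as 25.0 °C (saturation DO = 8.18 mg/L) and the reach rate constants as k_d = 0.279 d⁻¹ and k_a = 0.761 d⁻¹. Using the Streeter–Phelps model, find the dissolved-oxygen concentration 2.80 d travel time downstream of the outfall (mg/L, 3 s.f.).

Mixed DO = (14.6×7.00 + 2.06×0.748)/(14.6+2.06) = 103.7/16.66 = 6.227 mg/L.
Mixed L₀ = (14.6×4.57 + 2.06×119)/(16.66) = 311.9/16.66 = 18.72 mg/L.
Initial deficit D₀ = C_s − DO₀ = 8.18 − 6.227 = 1.953 mg/L.
D(2.80) = [0.279×18.72/(0.761−0.279)](e^(−0.279×2.80) − e^(−0.761×2.80)) + 1.953 e^(−0.761×2.80)
= 10.84 × (0.4579 − 0.1187) + 1.953 × 0.1187 = 3.906 mg/L.
DO = 8.18 − 3.906 = 4.274 mg/L.

DO ≈ 4.27 mg/L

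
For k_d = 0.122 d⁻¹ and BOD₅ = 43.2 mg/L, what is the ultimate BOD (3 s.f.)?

L₀ ≈ 94.6 mg/L

BOD₅ = L₀(1 − e^(−5k_d)) ⇒ L₀ = BOD₅ / (1 − e^(−5×0.122))
= 43.2 / (1 − 0.5434) = 43.2 / 0.4566 = 94.60 mg/L.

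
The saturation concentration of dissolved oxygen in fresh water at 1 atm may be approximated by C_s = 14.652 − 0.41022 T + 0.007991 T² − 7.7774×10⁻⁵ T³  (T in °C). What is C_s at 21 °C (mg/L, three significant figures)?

C_s = 14.652 − 0.41022×21 + 0.007991×21² − 7.7774×10⁻⁵×21³ = 8.841 mg/L.

C_s ≈ 8.84 mg/L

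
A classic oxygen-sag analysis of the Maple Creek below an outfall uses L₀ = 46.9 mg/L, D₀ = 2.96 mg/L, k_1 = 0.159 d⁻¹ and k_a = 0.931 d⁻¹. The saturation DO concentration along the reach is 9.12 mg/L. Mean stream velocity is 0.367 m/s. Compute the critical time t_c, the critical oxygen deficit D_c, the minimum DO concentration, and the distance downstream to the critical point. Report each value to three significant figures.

t_c ≈ 1.82 d; D_c ≈ 6.00 mg/L; min DO ≈ 3.12 mg/L; x_c ≈ 57.6 km

t_c = [1/(k_a−k_1)] ln[(k_a/k_1)(1 − D₀(k_a−k_1)/(k_1 L₀))]
= [1/(0.931−0.159)] ln[(0.931/0.159)(1 − 2.96×0.7720/(0.159×46.9))]
= (1/0.7720) ln[5.855 × 0.6936] = 1.295 × ln(4.061) = 1.295 × 1.401 = 1.815 d.
D_c = (k_1/k_a) L₀ e^(−k_1 t_c) = (0.159/0.931) × 46.9 × e^(−0.159×1.815) = 0.1708 × 46.9 × 0.7493 = 6.002 mg/L.
Minimum DO = C_s − D_c = 9.12 − 6.002 = 3.118 mg/L.
x_c = v t_c = 0.367 m/s × 1.815 d × 86400 s/d = 57560 m ≈ 57.6 km.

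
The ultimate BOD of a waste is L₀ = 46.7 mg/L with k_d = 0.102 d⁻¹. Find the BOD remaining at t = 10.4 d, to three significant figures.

L_t = L₀ e^(−k_d t) = 46.7 × e^(−0.102×10.4) = 46.7 × 0.3462 = 16.17 mg/L.

L ≈ 16.2 mg/L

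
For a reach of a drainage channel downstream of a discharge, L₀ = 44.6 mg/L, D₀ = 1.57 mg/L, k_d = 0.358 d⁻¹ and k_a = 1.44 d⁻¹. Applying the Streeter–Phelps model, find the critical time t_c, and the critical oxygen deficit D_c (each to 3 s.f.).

At the critical point dD/dt = 0, so k_d L₀ e^(−k_d t) = k_a D. Substituting D(t) from the Streeter–Phelps equation and solving for t gives
t_c = ln[(k_a/k_d)(1 − D₀(k_a−k_d)/(k_d L₀))] / (k_a−k_d).
Here k_a−k_d = 1.082 d⁻¹ and 1 − D₀(k_a−k_d)/(k_d L₀) = 1 − 1.57×1.082/(0.358×44.6) = 0.8936, so
t_c = ln(4.022 × 0.8936) / 1.082 = 1.279 / 1.082 = 1.182 d.
D_c = (k_d/k_a) L₀ e^(−k_d t_c) = (0.358/1.44) × 44.6 × e^(−0.358×1.182) = 0.2486 × 44.6 × 0.6549 = 7.261 mg/L.

t_c ≈ 1.18 d; D_c ≈ 7.26 mg/L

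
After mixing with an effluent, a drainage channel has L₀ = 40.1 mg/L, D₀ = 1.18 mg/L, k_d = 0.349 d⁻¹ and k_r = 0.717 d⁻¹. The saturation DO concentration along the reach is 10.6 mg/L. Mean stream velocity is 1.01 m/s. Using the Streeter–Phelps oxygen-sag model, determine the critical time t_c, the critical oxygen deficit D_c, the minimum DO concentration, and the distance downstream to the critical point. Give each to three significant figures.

At the critical point dD/dt = 0, so k_d L₀ e^(−k_d t) = k_r D. Substituting D(t) from the Streeter–Phelps equation and solving for t gives
t_c = ln[(k_r/k_d)(1 − D₀(k_r−k_d)/(k_d L₀))] / (k_r−k_d).
Here k_r−k_d = 0.3680 d⁻¹ and 1 − D₀(k_r−k_d)/(k_d L₀) = 1 − 1.18×0.3680/(0.349×40.1) = 0.9690, so
t_c = ln(2.054 × 0.9690) / 0.3680 = 0.6885 / 0.3680 = 1.871 d.
D_c = (k_d/k_r) L₀ e^(−k_d t_c) = (0.349/0.717) × 40.1 × e^(−0.349×1.871) = 0.4868 × 40.1 × 0.5205 = 10.16 mg/L.
Minimum DO = C_s − D_c = 10.6 − 10.16 = 0.4402 mg/L.
x_c = v t_c = 1.01 m/s × 1.871 d × 86400 s/d = 163300 m ≈ 163 km.

t_c ≈ 1.87 d; D_c ≈ 10.2 mg/L; min DO ≈ 0.440 mg/L; x_c ≈ 163 km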